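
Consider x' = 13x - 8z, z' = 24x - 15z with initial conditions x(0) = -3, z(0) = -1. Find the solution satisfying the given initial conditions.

Coefficient matrix A = [[13, -8], [24, -15]].
Characteristic polynomial det(A - λI) = λ^2 + 2λ - 3 = 0.
Eigenvalues λ = 1, -3.
For λ=1: (A-λI) row 1 is [12, -8], so an eigenvector is (2, 3).
For λ=-3: (A-λI) row 1 is [16, -8], so an eigenvector is (1, 2).
General solution: c_1e^(t)(2,3) + c_2e^(-3t)(1,2).
Applying x(0)=-3, z(0)=-1 gives c_1=-5, c_2=7.

x(t) = -10e^(t) + 7e^(-3t), z(t) = -15e^(t) + 14e^(-3t)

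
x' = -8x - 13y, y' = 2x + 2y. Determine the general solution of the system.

Coefficient matrix A = [[-8, -13], [2, 2]].
Characteristic polynomial det(A - λI) = λ^2 + 6λ + 10 = 0.
Eigenvalues λ = -3 ± i (complex conjugate pair).
For λ=-3+i: an eigenvector is (2,-1) - i(3,-1) = (2 - 3i, -1 + i).
A real fundamental pair from Re and Im of e^((-3+i)t)v: X_1 = e^(-3t)(cos(t)·(2,-1) + sin(t)·(3,-1)), X_2 = e^(-3t)(sin(t)·(2,-1) - cos(t)·(3,-1)).
General solution: C_1X_1 + C_2X_2.

x(t) = 3C_1e^(-3t)sin(t) + 2C_1e^(-3t)cos(t) + 2C_2e^(-3t)sin(t) - 3C_2e^(-3t)cos(t), y(t) = -C_1e^(-3t)sin(t) - C_1e^(-3t)cos(t) - C_2e^(-3t)sin(t) + C_2e^(-3t)cos(t)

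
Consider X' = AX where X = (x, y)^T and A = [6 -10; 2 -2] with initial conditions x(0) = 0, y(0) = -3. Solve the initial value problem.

x(t) = 15e^(2t)sin(2t), y(t) = 6e^(2t)sin(2t) - 3e^(2t)cos(2t)

Coefficient matrix A = [[6, -10], [2, -2]].
Characteristic polynomial det(A - λI) = λ^2 - 4λ + 8 = 0.
Eigenvalues λ = 2 ± 2i (complex conjugate pair).
For λ=2+2i: an eigenvector is (1,0) - i(2,1) = (1 - 2i, 0 - i).
A real fundamental pair from Re and Im of e^((2+2i)t)v: X_1 = e^(2t)(cos(2t)·(1,0) + sin(2t)·(2,1)), X_2 = e^(2t)(sin(2t)·(1,0) - cos(2t)·(2,1)).
General solution: c_1X_1 + c_2X_2.
Applying x(0)=0, y(0)=-3 gives c_1=6, c_2=3.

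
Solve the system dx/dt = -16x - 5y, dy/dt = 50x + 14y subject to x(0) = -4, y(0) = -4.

Coefficient matrix A = [[-16, -5], [50, 14]].
Characteristic polynomial det(A - λI) = λ^2 + 2λ + 26 = 0.
Eigenvalues λ = -1 ± 5i (complex conjugate pair).
For λ=-1+5i: an eigenvector is (0,-1) - i(1,-3) = (0 - i, -1 + 3i).
A real fundamental pair from Re and Im of e^((-1+5i)t)v: X_1 = e^(-t)(cos(5t)·(0,-1) + sin(5t)·(1,-3)), X_2 = e^(-t)(sin(5t)·(0,-1) - cos(5t)·(1,-3)).
General solution: c_1X_1 + c_2X_2.
Applying x(0)=-4, y(0)=-4 gives c_1=16, c_2=4.

x(t) = 16e^(-t)sin(5t) - 4e^(-t)cos(5t), y(t) = -52e^(-t)sin(5t) - 4e^(-t)cos(5t)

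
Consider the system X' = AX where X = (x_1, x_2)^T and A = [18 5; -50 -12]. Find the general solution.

x_1(t) = -K_1e^(3t)sin(5t) + K_2e^(3t)cos(5t), x_2(t) = 3K_1e^(3t)sin(5t) - K_1e^(3t)cos(5t) - K_2e^(3t)sin(5t) - 3K_2e^(3t)cos(5t)

Coefficient matrix A = [[18, 5], [-50, -12]].
Characteristic polynomial det(A - λI) = λ^2 - 6λ + 34 = 0.
Eigenvalues λ = 3 ± 5i (complex conjugate pair).
For λ=3+5i: an eigenvector is (0,-1) - i(-1,3) = (0 + i, -1 - 3i).
A real fundamental pair from Re and Im of e^((3+5i)t)v: X_1 = e^(3t)(cos(5t)·(0,-1) + sin(5t)·(-1,3)), X_2 = e^(3t)(sin(5t)·(0,-1) - cos(5t)·(-1,3)).
General solution: K_1X_1 + K_2X_2.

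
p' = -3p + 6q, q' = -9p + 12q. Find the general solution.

p(t) = -2C_1e^(6t) - C_2e^(3t), q(t) = -3C_1e^(6t) - C_2e^(3t)

Coefficient matrix A = [[-3, 6], [-9, 12]].
Characteristic polynomial det(A - λI) = λ^2 - 9λ + 18 = 0.
Eigenvalues λ = 6, 3.
For λ=6: (A-λI) row 1 is [-9, 6], so an eigenvector is (-2, -3).
For λ=3: (A-λI) row 1 is [-6, 6], so an eigenvector is (-1, -1).
General solution: C_1e^(6t)(-2,-3) + C_2e^(3t)(-1,-1).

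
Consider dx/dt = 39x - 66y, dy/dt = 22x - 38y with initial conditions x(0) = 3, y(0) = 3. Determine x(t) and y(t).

Coefficient matrix A = [[39, -66], [22, -38]].
Characteristic polynomial det(A - λI) = λ^2 - λ - 30 = 0.
Eigenvalues λ = -5, 6.
For λ=-5: (A-λI) row 1 is [44, -66], so an eigenvector is (3, 2).
For λ=6: (A-λI) row 1 is [33, -66], so an eigenvector is (2, 1).
General solution: c_1e^(-5t)(3,2) + c_2e^(6t)(2,1).
Applying x(0)=3, y(0)=3 gives c_1=3, c_2=-3.

x(t) = -6e^(6t) + 9e^(-5t), y(t) = -3e^(6t) + 6e^(-5t)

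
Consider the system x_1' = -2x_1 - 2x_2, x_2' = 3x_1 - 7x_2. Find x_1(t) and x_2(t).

x_1(t) = C_1e^(-4t) - 2C_2e^(-5t), x_2(t) = C_1e^(-4t) - 3C_2e^(-5t)

Coefficient matrix A = [[-2, -2], [3, -7]].
Characteristic polynomial det(A - λI) = λ^2 + 9λ + 20 = 0.
Eigenvalues λ = -4, -5.
For λ=-4: (A-λI) row 1 is [2, -2], so an eigenvector is (1, 1).
For λ=-5: (A-λI) row 1 is [3, -2], so an eigenvector is (-2, -3).
General solution: C_1e^(-4t)(1,1) + C_2e^(-5t)(-2,-3).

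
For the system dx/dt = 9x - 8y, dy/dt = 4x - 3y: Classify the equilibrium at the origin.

A = [[9,-8],[4,-3]]; det(A-λI) = λ^2 - 6λ + 5.
λ = 1, 5: both positive.

unstable node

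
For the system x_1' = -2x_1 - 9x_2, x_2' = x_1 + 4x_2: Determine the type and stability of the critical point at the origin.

unstable improper node

A = [[-2,-9],[1,4]]; det(A-λI) = λ^2 - 2λ + 1.
repeated λ = 1 with a single eigenvector.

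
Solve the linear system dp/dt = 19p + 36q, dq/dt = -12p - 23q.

Coefficient matrix A = [[19, 36], [-12, -23]].
Characteristic polynomial det(A - λI) = λ^2 + 4λ - 5 = 0.
Eigenvalues λ = 1, -5.
For λ=1: (A-λI) row 1 is [18, 36], so an eigenvector is (2, -1).
For λ=-5: (A-λI) row 1 is [24, 36], so an eigenvector is (-3, 2).
General solution: K_1e^(t)(2,-1) + K_2e^(-5t)(-3,2).

p(t) = 2K_1e^(t) - 3K_2e^(-5t), q(t) = -K_1e^(t) + 2K_2e^(-5t)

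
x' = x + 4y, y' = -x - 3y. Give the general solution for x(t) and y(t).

x(t) = 2c_1e^(-t) + 2c_2te^(-t) - 3c_2e^(-t), y(t) = -c_1e^(-t) - c_2te^(-t) + 2c_2e^(-t)

Coefficient matrix A = [[1, 4], [-1, -3]].
Characteristic polynomial det(A - λI) = λ^2 + 2λ + 1 = 0.
Single eigenvalue λ = -1 with algebraic multiplicity 2.
Eigenvector v = (2,-1); generalized eigenvector w with (A-λI)w=v is (-3,2).
General solution: e^(-t)[c_1·v + c_2·(t·v + w)].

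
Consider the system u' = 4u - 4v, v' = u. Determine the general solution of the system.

Coefficient matrix A = [[4, -4], [1, 0]].
Characteristic polynomial det(A - λI) = λ^2 - 4λ + 4 = 0.
Single eigenvalue λ = 2 with algebraic multiplicity 2.
Eigenvector v = (-2,-1); generalized eigenvector w with (A-λI)w=v is (-3,-1).
General solution: e^(2t)[C_1·v + C_2·(t·v + w)].

u(t) = -2C_1e^(2t) - 2C_2te^(2t) - 3C_2e^(2t), v(t) = -C_1e^(2t) - C_2te^(2t) - C_2e^(2t)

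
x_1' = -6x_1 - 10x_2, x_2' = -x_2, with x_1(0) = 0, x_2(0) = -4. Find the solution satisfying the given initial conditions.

Coefficient matrix A = [[-6, -10], [0, -1]].
Characteristic polynomial det(A - λI) = λ^2 + 7λ + 6 = 0.
Eigenvalues λ = -1, -6.
For λ=-1: (A-λI) row 1 is [-5, -10], so an eigenvector is (-2, 1).
For λ=-6: (A-λI) row 1 is [0, -10], so an eigenvector is (1, 0).
General solution: c_1e^(-t)(-2,1) + c_2e^(-6t)(1,0).
Applying x_1(0)=0, x_2(0)=-4 gives c_1=-4, c_2=-8.

x_1(t) = 8e^(-t) - 8e^(-6t), x_2(t) = -4e^(-t)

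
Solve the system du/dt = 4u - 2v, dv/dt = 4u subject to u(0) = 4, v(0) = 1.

u(t) = 3e^(2t)sin(2t) + 4e^(2t)cos(2t), v(t) = 7e^(2t)sin(2t) + e^(2t)cos(2t)

Coefficient matrix A = [[4, -2], [4, 0]].
Characteristic polynomial det(A - λI) = λ^2 - 4λ + 8 = 0.
Eigenvalues λ = 2 ± 2i (complex conjugate pair).
For λ=2+2i: an eigenvector is (0,1) - i(-1,-1) = (0 + i, 1 + i).
A real fundamental pair from Re and Im of e^((2+2i)t)v: X_1 = e^(2t)(cos(2t)·(0,1) + sin(2t)·(-1,-1)), X_2 = e^(2t)(sin(2t)·(0,1) - cos(2t)·(-1,-1)).
General solution: K_1X_1 + K_2X_2.
Applying u(0)=4, v(0)=1 gives K_1=-3, K_2=4.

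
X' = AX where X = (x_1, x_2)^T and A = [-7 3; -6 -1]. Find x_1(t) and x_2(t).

x_1(t) = C_1e^(-4t)cos(3t) + C_2e^(-4t)sin(3t), x_2(t) = -C_1e^(-4t)sin(3t) + C_1e^(-4t)cos(3t) + C_2e^(-4t)sin(3t) + C_2e^(-4t)cos(3t)

Coefficient matrix A = [[-7, 3], [-6, -1]].
Characteristic polynomial det(A - λI) = λ^2 + 8λ + 25 = 0.
Eigenvalues λ = -4 ± 3i (complex conjugate pair).
For λ=-4+3i: an eigenvector is (1,1) - i(0,-1) = (1, 1 + i).
A real fundamental pair from Re and Im of e^((-4+3i)t)v: X_1 = e^(-4t)(cos(3t)·(1,1) + sin(3t)·(0,-1)), X_2 = e^(-4t)(sin(3t)·(1,1) - cos(3t)·(0,-1)).
General solution: C_1X_1 + C_2X_2.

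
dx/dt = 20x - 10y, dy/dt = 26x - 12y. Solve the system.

Coefficient matrix A = [[20, -10], [26, -12]].
Characteristic polynomial det(A - λI) = λ^2 - 8λ + 20 = 0.
Eigenvalues λ = 4 ± 2i (complex conjugate pair).
For λ=4+2i: an eigenvector is (-2,-3) - i(-1,-2) = (-2 + i, -3 + 2i).
A real fundamental pair from Re and Im of e^((4+2i)t)v: X_1 = e^(4t)(cos(2t)·(-2,-3) + sin(2t)·(-1,-2)), X_2 = e^(4t)(sin(2t)·(-2,-3) - cos(2t)·(-1,-2)).
General solution: C_1X_1 + C_2X_2.

x(t) = -C_1e^(4t)sin(2t) - 2C_1e^(4t)cos(2t) - 2C_2e^(4t)sin(2t) + C_2e^(4t)cos(2t), y(t) = -2C_1e^(4t)sin(2t) - 3C_1e^(4t)cos(2t) - 3C_2e^(4t)sin(2t) + 2C_2e^(4t)cos(2t)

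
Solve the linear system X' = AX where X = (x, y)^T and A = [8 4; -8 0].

Coefficient matrix A = [[8, 4], [-8, 0]].
Characteristic polynomial det(A - λI) = λ^2 - 8λ + 32 = 0.
Eigenvalues λ = 4 ± 4i (complex conjugate pair).
For λ=4+4i: an eigenvector is (-1,1) - i(0,1) = (-1, 1 - i).
A real fundamental pair from Re and Im of e^((4+4i)t)v: X_1 = e^(4t)(cos(4t)·(-1,1) + sin(4t)·(0,1)), X_2 = e^(4t)(sin(4t)·(-1,1) - cos(4t)·(0,1)).
General solution: c_1X_1 + c_2X_2.

x(t) = -c_1e^(4t)cos(4t) - c_2e^(4t)sin(4t), y(t) = c_1e^(4t)sin(4t) + c_1e^(4t)cos(4t) + c_2e^(4t)sin(4t) - c_2e^(4t)cos(4t)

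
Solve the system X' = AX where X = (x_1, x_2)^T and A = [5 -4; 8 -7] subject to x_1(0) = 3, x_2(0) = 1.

x_1(t) = 5e^(t) - 2e^(-3t), x_2(t) = 5e^(t) - 4e^(-3t)

Coefficient matrix A = [[5, -4], [8, -7]].
Characteristic polynomial det(A - λI) = λ^2 + 2λ - 3 = 0.
Eigenvalues λ = 1, -3.
For λ=1: (A-λI) row 1 is [4, -4], so an eigenvector is (1, 1).
For λ=-3: (A-λI) row 1 is [8, -4], so an eigenvector is (1, 2).
General solution: C_1e^(t)(1,1) + C_2e^(-3t)(1,2).
Applying x_1(0)=3, x_2(0)=1 gives C_1=5, C_2=-2.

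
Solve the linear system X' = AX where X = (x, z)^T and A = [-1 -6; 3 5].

Coefficient matrix A = [[-1, -6], [3, 5]].
Characteristic polynomial det(A - λI) = λ^2 - 4λ + 13 = 0.
Eigenvalues λ = 2 ± 3i (complex conjugate pair).
For λ=2+3i: an eigenvector is (-1,1) - i(-1,0) = (-1 + i, 1).
A real fundamental pair from Re and Im of e^((2+3i)t)v: X_1 = e^(2t)(cos(3t)·(-1,1) + sin(3t)·(-1,0)), X_2 = e^(2t)(sin(3t)·(-1,1) - cos(3t)·(-1,0)).
General solution: C_1X_1 + C_2X_2.

x(t) = -C_1e^(2t)sin(3t) - C_1e^(2t)cos(3t) - C_2e^(2t)sin(3t) + C_2e^(2t)cos(3t), z(t) = C_1e^(2t)cos(3t) + C_2e^(2t)sin(3t)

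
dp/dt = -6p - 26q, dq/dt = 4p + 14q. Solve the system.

p(t) = -3K_1e^(4t)sin(2t) - 2K_1e^(4t)cos(2t) - 2K_2e^(4t)sin(2t) + 3K_2e^(4t)cos(2t), q(t) = K_1e^(4t)sin(2t) + K_1e^(4t)cos(2t) + K_2e^(4t)sin(2t) - K_2e^(4t)cos(2t)

Coefficient matrix A = [[-6, -26], [4, 14]].
Characteristic polynomial det(A - λI) = λ^2 - 8λ + 20 = 0.
Eigenvalues λ = 4 ± 2i (complex conjugate pair).
For λ=4+2i: an eigenvector is (-2,1) - i(-3,1) = (-2 + 3i, 1 - i).
A real fundamental pair from Re and Im of e^((4+2i)t)v: X_1 = e^(4t)(cos(2t)·(-2,1) + sin(2t)·(-3,1)), X_2 = e^(4t)(sin(2t)·(-2,1) - cos(2t)·(-3,1)).
General solution: K_1X_1 + K_2X_2.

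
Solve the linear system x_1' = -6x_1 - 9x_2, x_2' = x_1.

Coefficient matrix A = [[-6, -9], [1, 0]].
Characteristic polynomial det(A - λI) = λ^2 + 6λ + 9 = 0.
Single eigenvalue λ = -3 with algebraic multiplicity 2.
Eigenvector v = (3,-1); generalized eigenvector w with (A-λI)w=v is (-1,0).
General solution: e^(-3t)[K_1·v + K_2·(t·v + w)].

x_1(t) = 3K_1e^(-3t) + 3K_2te^(-3t) - K_2e^(-3t), x_2(t) = -K_1e^(-3t) - K_2te^(-3t)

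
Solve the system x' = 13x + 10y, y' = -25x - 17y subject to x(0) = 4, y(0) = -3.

x(t) = 6e^(-2t)sin(5t) + 4e^(-2t)cos(5t), y(t) = -11e^(-2t)sin(5t) - 3e^(-2t)cos(5t)

Coefficient matrix A = [[13, 10], [-25, -17]].
Characteristic polynomial det(A - λI) = λ^2 + 4λ + 29 = 0.
Eigenvalues λ = -2 ± 5i (complex conjugate pair).
For λ=-2+5i: an eigenvector is (1,-1) - i(1,-2) = (1 - i, -1 + 2i).
A real fundamental pair from Re and Im of e^((-2+5i)t)v: X_1 = e^(-2t)(cos(5t)·(1,-1) + sin(5t)·(1,-2)), X_2 = e^(-2t)(sin(5t)·(1,-1) - cos(5t)·(1,-2)).
General solution: K_1X_1 + K_2X_2.
Applying x(0)=4, y(0)=-3 gives K_1=5, K_2=1.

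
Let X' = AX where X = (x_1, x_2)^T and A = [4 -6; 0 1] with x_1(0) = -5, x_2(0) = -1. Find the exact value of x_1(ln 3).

-249

A = [[4,-6],[0,1]]; eigenvalues λ = 4, 1.
Eigenvectors: (-1,0) for λ=4, (-2,-1) for λ=1.
From the initial condition, c_1 = 3, c_2 = 1.
x_1(ln 3) = (3)(3^4)(-1) + (1)(3^1)(-2) = -249.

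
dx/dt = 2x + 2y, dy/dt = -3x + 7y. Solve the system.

Coefficient matrix A = [[2, 2], [-3, 7]].
Characteristic polynomial det(A - λI) = λ^2 - 9λ + 20 = 0.
Eigenvalues λ = 4, 5.
For λ=4: (A-λI) row 1 is [-2, 2], so an eigenvector is (-1, -1).
For λ=5: (A-λI) row 1 is [-3, 2], so an eigenvector is (-2, -3).
General solution: C_1e^(4t)(-1,-1) + C_2e^(5t)(-2,-3).

x(t) = -C_1e^(4t) - 2C_2e^(5t), y(t) = -C_1e^(4t) - 3C_2e^(5t)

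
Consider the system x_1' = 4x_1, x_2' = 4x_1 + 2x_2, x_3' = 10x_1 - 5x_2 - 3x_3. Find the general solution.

Coefficient matrix A = [[4, 0, 0], [4, 2, 0], [10, -5, -3]].
det(A - λI) = 0 gives eigenvalues λ = 4, 2, -3.
For λ=4: eigenvector (1,2,0).
For λ=2: eigenvector (0,1,-1).
For λ=-3: eigenvector (0,0,1).
General solution: c_1e^(4t)(1,2,0) + c_2e^(2t)(0,1,-1) + c_3e^(-3t)(0,0,1).

x_1(t) = c_1e^(4t), x_2(t) = 2c_1e^(4t) + c_2e^(2t), x_3(t) = -c_2e^(2t) + c_3e^(-3t)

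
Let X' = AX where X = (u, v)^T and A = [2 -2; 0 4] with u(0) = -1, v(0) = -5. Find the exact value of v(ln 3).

-405

A = [[2,-2],[0,4]]; eigenvalues λ = 2, 4.
Eigenvectors: (-1,0) for λ=2, (-1,1) for λ=4.
From the initial condition, c_1 = 6, c_2 = -5.
v(ln 3) = (6)(3^2)(0) + (-5)(3^4)(1) = -405.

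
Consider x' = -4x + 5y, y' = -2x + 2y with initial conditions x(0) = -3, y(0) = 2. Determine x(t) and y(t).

x(t) = 19e^(-t)sin(t) - 3e^(-t)cos(t), y(t) = 12e^(-t)sin(t) + 2e^(-t)cos(t)

Coefficient matrix A = [[-4, 5], [-2, 2]].
Characteristic polynomial det(A - λI) = λ^2 + 2λ + 2 = 0.
Eigenvalues λ = -1 ± i (complex conjugate pair).
For λ=-1+i: an eigenvector is (1,1) - i(2,1) = (1 - 2i, 1 - i).
A real fundamental pair from Re and Im of e^((-1+i)t)v: X_1 = e^(-t)(cos(t)·(1,1) + sin(t)·(2,1)), X_2 = e^(-t)(sin(t)·(1,1) - cos(t)·(2,1)).
General solution: c_1X_1 + c_2X_2.
Applying x(0)=-3, y(0)=2 gives c_1=7, c_2=5.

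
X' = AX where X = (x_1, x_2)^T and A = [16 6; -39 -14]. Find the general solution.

x_1(t) = c_1e^(t)sin(3t) + c_1e^(t)cos(3t) + c_2e^(t)sin(3t) - c_2e^(t)cos(3t), x_2(t) = -3c_1e^(t)sin(3t) - 2c_1e^(t)cos(3t) - 2c_2e^(t)sin(3t) + 3c_2e^(t)cos(3t)

Coefficient matrix A = [[16, 6], [-39, -14]].
Characteristic polynomial det(A - λI) = λ^2 - 2λ + 10 = 0.
Eigenvalues λ = 1 ± 3i (complex conjugate pair).
For λ=1+3i: an eigenvector is (1,-2) - i(1,-3) = (1 - i, -2 + 3i).
A real fundamental pair from Re and Im of e^((1+3i)t)v: X_1 = e^(t)(cos(3t)·(1,-2) + sin(3t)·(1,-3)), X_2 = e^(t)(sin(3t)·(1,-2) - cos(3t)·(1,-3)).
General solution: c_1X_1 + c_2X_2.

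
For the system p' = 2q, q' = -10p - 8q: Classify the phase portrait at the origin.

stable spiral

A = [[0,2],[-10,-8]]; det(A-λI) = λ^2 + 8λ + 20.
λ = -4 ± 2i: negative real part.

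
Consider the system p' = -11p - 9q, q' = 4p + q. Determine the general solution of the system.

Coefficient matrix A = [[-11, -9], [4, 1]].
Characteristic polynomial det(A - λI) = λ^2 + 10λ + 25 = 0.
Single eigenvalue λ = -5 with algebraic multiplicity 2.
Eigenvector v = (3,-2); generalized eigenvector w with (A-λI)w=v is (-2,1).
General solution: e^(-5t)[K_1·v + K_2·(t·v + w)].

p(t) = 3K_1e^(-5t) + 3K_2te^(-5t) - 2K_2e^(-5t), q(t) = -2K_1e^(-5t) - 2K_2te^(-5t) + K_2e^(-5t)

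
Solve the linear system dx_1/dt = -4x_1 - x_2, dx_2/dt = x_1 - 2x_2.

Coefficient matrix A = [[-4, -1], [1, -2]].
Characteristic polynomial det(A - λI) = λ^2 + 6λ + 9 = 0.
Single eigenvalue λ = -3 with algebraic multiplicity 2.
Eigenvector v = (-1,1); generalized eigenvector w with (A-λI)w=v is (0,1).
General solution: e^(-3t)[K_1·v + K_2·(t·v + w)].

x_1(t) = -K_1e^(-3t) - K_2te^(-3t), x_2(t) = K_1e^(-3t) + K_2te^(-3t) + K_2e^(-3t)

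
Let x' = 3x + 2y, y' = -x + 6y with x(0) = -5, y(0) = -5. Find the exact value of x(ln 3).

-1215

A = [[3,2],[-1,6]]; eigenvalues λ = 4, 5.
Eigenvectors: (2,1) for λ=4, (1,1) for λ=5.
From the initial condition, c_1 = 0, c_2 = -5.
x(ln 3) = (0)(3^4)(2) + (-5)(3^5)(1) = -1215.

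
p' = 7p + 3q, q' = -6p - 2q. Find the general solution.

p(t) = -K_1e^(4t) - K_2e^(t), q(t) = K_1e^(4t) + 2K_2e^(t)

Coefficient matrix A = [[7, 3], [-6, -2]].
Characteristic polynomial det(A - λI) = λ^2 - 5λ + 4 = 0.
Eigenvalues λ = 4, 1.
For λ=4: (A-λI) row 1 is [3, 3], so an eigenvector is (-1, 1).
For λ=1: (A-λI) row 1 is [6, 3], so an eigenvector is (-1, 2).
General solution: K_1e^(4t)(-1,1) + K_2e^(t)(-1,2).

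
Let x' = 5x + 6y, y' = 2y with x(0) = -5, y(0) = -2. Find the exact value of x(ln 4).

-9152

A = [[5,6],[0,2]]; eigenvalues λ = 2, 5.
Eigenvectors: (2,-1) for λ=2, (1,0) for λ=5.
From the initial condition, c_1 = 2, c_2 = -9.
x(ln 4) = (2)(4^2)(2) + (-9)(4^5)(1) = -9152.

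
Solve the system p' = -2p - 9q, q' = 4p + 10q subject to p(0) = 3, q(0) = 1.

p(t) = -27te^(4t) + 3e^(4t), q(t) = 18te^(4t) + e^(4t)

Coefficient matrix A = [[-2, -9], [4, 10]].
Characteristic polynomial det(A - λI) = λ^2 - 8λ + 16 = 0.
Single eigenvalue λ = 4 with algebraic multiplicity 2.
Eigenvector v = (3,-2); generalized eigenvector w with (A-λI)w=v is (1,-1).
General solution: e^(4t)[C_1·v + C_2·(t·v + w)].
Applying p(0)=3, q(0)=1 gives C_1=4, C_2=-9.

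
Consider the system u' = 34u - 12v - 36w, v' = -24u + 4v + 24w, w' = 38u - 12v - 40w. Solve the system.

u(t) = -2c_2e^(4t) + c_3e^(-2t), v(t) = -3c_1e^(-4t) + c_2e^(4t), w(t) = c_1e^(-4t) - 2c_2e^(4t) + c_3e^(-2t)

Coefficient matrix A = [[34, -12, -36], [-24, 4, 24], [38, -12, -40]].
det(A - λI) = 0 gives eigenvalues λ = -4, 4, -2.
For λ=-4: eigenvector (0,-3,1).
For λ=4: eigenvector (-2,1,-2).
For λ=-2: eigenvector (1,0,1).
General solution: c_1e^(-4t)(0,-3,1) + c_2e^(4t)(-2,1,-2) + c_3e^(-2t)(1,0,1).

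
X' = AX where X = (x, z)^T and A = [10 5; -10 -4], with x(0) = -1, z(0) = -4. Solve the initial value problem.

Coefficient matrix A = [[10, 5], [-10, -4]].
Characteristic polynomial det(A - λI) = λ^2 - 6λ + 10 = 0.
Eigenvalues λ = 3 ± i (complex conjugate pair).
For λ=3+i: an eigenvector is (-2,3) - i(1,-1) = (-2 - i, 3 + i).
A real fundamental pair from Re and Im of e^((3+i)t)v: X_1 = e^(3t)(cos(t)·(-2,3) + sin(t)·(1,-1)), X_2 = e^(3t)(sin(t)·(-2,3) - cos(t)·(1,-1)).
General solution: C_1X_1 + C_2X_2.
Applying x(0)=-1, z(0)=-4 gives C_1=-5, C_2=11.

x(t) = -27e^(3t)sin(t) - e^(3t)cos(t), z(t) = 38e^(3t)sin(t) - 4e^(3t)cos(t)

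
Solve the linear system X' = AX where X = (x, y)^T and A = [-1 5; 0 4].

x(t) = -c_1e^(4t) + c_2e^(-t), y(t) = -c_1e^(4t)

Coefficient matrix A = [[-1, 5], [0, 4]].
Characteristic polynomial det(A - λI) = λ^2 - 3λ - 4 = 0.
Eigenvalues λ = 4, -1.
For λ=4: (A-λI) row 1 is [-5, 5], so an eigenvector is (-1, -1).
For λ=-1: (A-λI) row 1 is [0, 5], so an eigenvector is (1, 0).
General solution: c_1e^(4t)(-1,-1) + c_2e^(-t)(1,0).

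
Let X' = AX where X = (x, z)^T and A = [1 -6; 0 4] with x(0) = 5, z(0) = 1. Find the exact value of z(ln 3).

A = [[1,-6],[0,4]]; eigenvalues λ = 4, 1.
Eigenvectors: (-2,1) for λ=4, (1,0) for λ=1.
From the initial condition, c_1 = 1, c_2 = 7.
z(ln 3) = (1)(3^4)(1) + (7)(3^1)(0) = 81.

81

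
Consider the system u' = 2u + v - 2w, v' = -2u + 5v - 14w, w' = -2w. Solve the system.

Coefficient matrix A = [[2, 1, -2], [-2, 5, -14], [0, 0, -2]].
det(A - λI) = 0 gives eigenvalues λ = 4, 3, -2.
For λ=4: eigenvector (1,2,0).
For λ=3: eigenvector (1,1,0).
For λ=-2: eigenvector (0,2,1).
General solution: C_1e^(4t)(1,2,0) + C_2e^(3t)(1,1,0) + C_3e^(-2t)(0,2,1).

u(t) = C_1e^(4t) + C_2e^(3t), v(t) = 2C_1e^(4t) + C_2e^(3t) + 2C_3e^(-2t), w(t) = C_3e^(-2t)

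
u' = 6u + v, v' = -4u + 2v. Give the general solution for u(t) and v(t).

Coefficient matrix A = [[6, 1], [-4, 2]].
Characteristic polynomial det(A - λI) = λ^2 - 8λ + 16 = 0.
Single eigenvalue λ = 4 with algebraic multiplicity 2.
Eigenvector v = (1,-2); generalized eigenvector w with (A-λI)w=v is (0,1).
General solution: e^(4t)[K_1·v + K_2·(t·v + w)].

u(t) = K_1e^(4t) + K_2te^(4t), v(t) = -2K_1e^(4t) - 2K_2te^(4t) + K_2e^(4t)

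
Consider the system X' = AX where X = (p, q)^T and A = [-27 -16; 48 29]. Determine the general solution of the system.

p(t) = 2C_1e^(-3t) + C_2e^(5t), q(t) = -3C_1e^(-3t) - 2C_2e^(5t)

Coefficient matrix A = [[-27, -16], [48, 29]].
Characteristic polynomial det(A - λI) = λ^2 - 2λ - 15 = 0.
Eigenvalues λ = -3, 5.
For λ=-3: (A-λI) row 1 is [-24, -16], so an eigenvector is (2, -3).
For λ=5: (A-λI) row 1 is [-32, -16], so an eigenvector is (1, -2).
General solution: C_1e^(-3t)(2,-3) + C_2e^(5t)(1,-2).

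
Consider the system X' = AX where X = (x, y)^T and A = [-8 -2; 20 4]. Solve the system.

x(t) = C_1e^(-2t)sin(2t) - C_2e^(-2t)cos(2t), y(t) = -3C_1e^(-2t)sin(2t) - C_1e^(-2t)cos(2t) - C_2e^(-2t)sin(2t) + 3C_2e^(-2t)cos(2t)

Coefficient matrix A = [[-8, -2], [20, 4]].
Characteristic polynomial det(A - λI) = λ^2 + 4λ + 8 = 0.
Eigenvalues λ = -2 ± 2i (complex conjugate pair).
For λ=-2+2i: an eigenvector is (0,-1) - i(1,-3) = (0 - i, -1 + 3i).
A real fundamental pair from Re and Im of e^((-2+2i)t)v: X_1 = e^(-2t)(cos(2t)·(0,-1) + sin(2t)·(1,-3)), X_2 = e^(-2t)(sin(2t)·(0,-1) - cos(2t)·(1,-3)).
General solution: C_1X_1 + C_2X_2.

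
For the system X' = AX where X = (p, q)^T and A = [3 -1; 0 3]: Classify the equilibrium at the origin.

unstable improper node

A = [[3,-1],[0,3]]; det(A-λI) = λ^2 - 6λ + 9.
repeated λ = 3 with a single eigenvector.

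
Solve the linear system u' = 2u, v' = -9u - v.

Coefficient matrix A = [[2, 0], [-9, -1]].
Characteristic polynomial det(A - λI) = λ^2 - λ - 2 = 0.
Eigenvalues λ = 2, -1.
For λ=2: (A-λI) row 2 is [-9, -3], so an eigenvector is (1, -3).
For λ=-1: (A-λI) row 1 is [3, 0], so an eigenvector is (0, -1).
General solution: C_1e^(2t)(1,-3) + C_2e^(-t)(0,-1).

u(t) = C_1e^(2t), v(t) = -3C_1e^(2t) - C_2e^(-t)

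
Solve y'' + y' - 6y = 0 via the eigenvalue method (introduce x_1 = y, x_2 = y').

y(t) = c_1e^(-3t) + c_2e^(2t)

Let x_1 = y, x_2 = y'. Then x_1' = x_2 and x_2' = 6x_1 - x_2.
A = [[0,1],[6,-1]]; det(A-λI) = λ^2 + λ - 6.
Eigenvalues λ = -3, 2 with eigenvectors (1,-3), (1,2).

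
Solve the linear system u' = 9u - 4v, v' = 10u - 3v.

u(t) = C_1e^(3t)sin(2t) + C_1e^(3t)cos(2t) + C_2e^(3t)sin(2t) - C_2e^(3t)cos(2t), v(t) = 2C_1e^(3t)sin(2t) + C_1e^(3t)cos(2t) + C_2e^(3t)sin(2t) - 2C_2e^(3t)cos(2t)

Coefficient matrix A = [[9, -4], [10, -3]].
Characteristic polynomial det(A - λI) = λ^2 - 6λ + 13 = 0.
Eigenvalues λ = 3 ± 2i (complex conjugate pair).
For λ=3+2i: an eigenvector is (1,1) - i(1,2) = (1 - i, 1 - 2i).
A real fundamental pair from Re and Im of e^((3+2i)t)v: X_1 = e^(3t)(cos(2t)·(1,1) + sin(2t)·(1,2)), X_2 = e^(3t)(sin(2t)·(1,1) - cos(2t)·(1,2)).
General solution: C_1X_1 + C_2X_2.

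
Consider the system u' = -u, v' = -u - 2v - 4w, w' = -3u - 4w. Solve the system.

Coefficient matrix A = [[-1, 0, 0], [-1, -2, -4], [-3, 0, -4]].
det(A - λI) = 0 gives eigenvalues λ = -2, -1, -4.
For λ=-2: eigenvector (0,1,0).
For λ=-1: eigenvector (1,3,-1).
For λ=-4: eigenvector (0,2,1).
General solution: c_1e^(-2t)(0,1,0) + c_2e^(-t)(1,3,-1) + c_3e^(-4t)(0,2,1).

u(t) = c_2e^(-t), v(t) = c_1e^(-2t) + 3c_2e^(-t) + 2c_3e^(-4t), w(t) = -c_2e^(-t) + c_3e^(-4t)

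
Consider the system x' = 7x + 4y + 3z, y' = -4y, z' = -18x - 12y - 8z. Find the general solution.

x(t) = C_1e^(t) - 2C_2e^(-4t) - C_3e^(-2t), y(t) = C_2e^(-4t), z(t) = -2C_1e^(t) + 6C_2e^(-4t) + 3C_3e^(-2t)

Coefficient matrix A = [[7, 4, 3], [0, -4, 0], [-18, -12, -8]].
det(A - λI) = 0 gives eigenvalues λ = 1, -4, -2.
For λ=1: eigenvector (1,0,-2).
For λ=-4: eigenvector (-2,1,6).
For λ=-2: eigenvector (-1,0,3).
General solution: C_1e^(t)(1,0,-2) + C_2e^(-4t)(-2,1,6) + C_3e^(-2t)(-1,0,3).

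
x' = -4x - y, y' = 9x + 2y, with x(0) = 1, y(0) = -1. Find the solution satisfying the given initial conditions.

Coefficient matrix A = [[-4, -1], [9, 2]].
Characteristic polynomial det(A - λI) = λ^2 + 2λ + 1 = 0.
Single eigenvalue λ = -1 with algebraic multiplicity 2.
Eigenvector v = (1,-3); generalized eigenvector w with (A-λI)w=v is (0,-1).
General solution: e^(-t)[K_1·v + K_2·(t·v + w)].
Applying x(0)=1, y(0)=-1 gives K_1=1, K_2=-2.

x(t) = -2te^(-t) + e^(-t), y(t) = 6te^(-t) - e^(-t)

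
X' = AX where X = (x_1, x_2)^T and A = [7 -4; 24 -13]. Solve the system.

Coefficient matrix A = [[7, -4], [24, -13]].
Characteristic polynomial det(A - λI) = λ^2 + 6λ + 5 = 0.
Eigenvalues λ = -5, -1.
For λ=-5: (A-λI) row 1 is [12, -4], so an eigenvector is (-1, -3).
For λ=-1: (A-λI) row 1 is [8, -4], so an eigenvector is (1, 2).
General solution: C_1e^(-5t)(-1,-3) + C_2e^(-t)(1,2).

x_1(t) = -C_1e^(-5t) + C_2e^(-t), x_2(t) = -3C_1e^(-5t) + 2C_2e^(-t)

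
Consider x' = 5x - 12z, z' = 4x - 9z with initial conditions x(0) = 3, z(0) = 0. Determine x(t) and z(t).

Coefficient matrix A = [[5, -12], [4, -9]].
Characteristic polynomial det(A - λI) = λ^2 + 4λ + 3 = 0.
Eigenvalues λ = -3, -1.
For λ=-3: (A-λI) row 1 is [8, -12], so an eigenvector is (-3, -2).
For λ=-1: (A-λI) row 1 is [6, -12], so an eigenvector is (-2, -1).
General solution: C_1e^(-3t)(-3,-2) + C_2e^(-t)(-2,-1).
Applying x(0)=3, z(0)=0 gives C_1=3, C_2=-6.

x(t) = 12e^(-t) - 9e^(-3t), z(t) = 6e^(-t) - 6e^(-3t)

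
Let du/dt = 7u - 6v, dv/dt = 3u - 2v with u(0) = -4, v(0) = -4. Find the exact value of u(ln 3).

-12

A = [[7,-6],[3,-2]]; eigenvalues λ = 1, 4.
Eigenvectors: (-1,-1) for λ=1, (-2,-1) for λ=4.
From the initial condition, c_1 = 4, c_2 = 0.
u(ln 3) = (4)(3^1)(-1) + (0)(3^4)(-2) = -12.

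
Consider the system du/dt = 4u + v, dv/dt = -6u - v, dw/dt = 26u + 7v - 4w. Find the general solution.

u(t) = -c_1e^(t) + c_2e^(2t), v(t) = 3c_1e^(t) - 2c_2e^(2t), w(t) = -c_1e^(t) + 2c_2e^(2t) + c_3e^(-4t)

Coefficient matrix A = [[4, 1, 0], [-6, -1, 0], [26, 7, -4]].
det(A - λI) = 0 gives eigenvalues λ = 1, 2, -4.
For λ=1: eigenvector (-1,3,-1).
For λ=2: eigenvector (1,-2,2).
For λ=-4: eigenvector (0,0,1).
General solution: c_1e^(t)(-1,3,-1) + c_2e^(2t)(1,-2,2) + c_3e^(-4t)(0,0,1).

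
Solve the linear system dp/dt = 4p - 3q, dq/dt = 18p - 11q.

p(t) = C_1e^(-2t) - C_2e^(-5t), q(t) = 2C_1e^(-2t) - 3C_2e^(-5t)

Coefficient matrix A = [[4, -3], [18, -11]].
Characteristic polynomial det(A - λI) = λ^2 + 7λ + 10 = 0.
Eigenvalues λ = -2, -5.
For λ=-2: (A-λI) row 1 is [6, -3], so an eigenvector is (1, 2).
For λ=-5: (A-λI) row 1 is [9, -3], so an eigenvector is (-1, -3).
General solution: C_1e^(-2t)(1,2) + C_2e^(-5t)(-1,-3).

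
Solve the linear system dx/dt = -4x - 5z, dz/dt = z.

Coefficient matrix A = [[-4, -5], [0, 1]].
Characteristic polynomial det(A - λI) = λ^2 + 3λ - 4 = 0.
Eigenvalues λ = -4, 1.
For λ=-4: (A-λI) row 1 is [0, -5], so an eigenvector is (-1, 0).
For λ=1: (A-λI) row 1 is [-5, -5], so an eigenvector is (1, -1).
General solution: C_1e^(-4t)(-1,0) + C_2e^(t)(1,-1).

x(t) = -C_1e^(-4t) + C_2e^(t), z(t) = -C_2e^(t)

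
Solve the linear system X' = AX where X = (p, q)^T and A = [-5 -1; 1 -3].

p(t) = c_1e^(-4t) + c_2te^(-4t) - 2c_2e^(-4t), q(t) = -c_1e^(-4t) - c_2te^(-4t) + c_2e^(-4t)

Coefficient matrix A = [[-5, -1], [1, -3]].
Characteristic polynomial det(A - λI) = λ^2 + 8λ + 16 = 0.
Single eigenvalue λ = -4 with algebraic multiplicity 2.
Eigenvector v = (1,-1); generalized eigenvector w with (A-λI)w=v is (-2,1).
General solution: e^(-4t)[c_1·v + c_2·(t·v + w)].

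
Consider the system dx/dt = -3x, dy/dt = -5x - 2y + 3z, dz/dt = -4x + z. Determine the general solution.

x(t) = c_3e^(-3t), y(t) = c_1e^(t) + c_2e^(-2t) + 2c_3e^(-3t), z(t) = c_1e^(t) + c_3e^(-3t)

Coefficient matrix A = [[-3, 0, 0], [-5, -2, 3], [-4, 0, 1]].
det(A - λI) = 0 gives eigenvalues λ = 1, -2, -3.
For λ=1: eigenvector (0,1,1).
For λ=-2: eigenvector (0,1,0).
For λ=-3: eigenvector (1,2,1).
General solution: c_1e^(t)(0,1,1) + c_2e^(-2t)(0,1,0) + c_3e^(-3t)(1,2,1).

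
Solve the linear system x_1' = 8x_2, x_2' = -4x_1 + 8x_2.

Coefficient matrix A = [[0, 8], [-4, 8]].
Characteristic polynomial det(A - λI) = λ^2 - 8λ + 32 = 0.
Eigenvalues λ = 4 ± 4i (complex conjugate pair).
For λ=4+4i: an eigenvector is (-1,0) - i(1,1) = (-1 - i, 0 - i).
A real fundamental pair from Re and Im of e^((4+4i)t)v: X_1 = e^(4t)(cos(4t)·(-1,0) + sin(4t)·(1,1)), X_2 = e^(4t)(sin(4t)·(-1,0) - cos(4t)·(1,1)).
General solution: C_1X_1 + C_2X_2.

x_1(t) = C_1e^(4t)sin(4t) - C_1e^(4t)cos(4t) - C_2e^(4t)sin(4t) - C_2e^(4t)cos(4t), x_2(t) = C_1e^(4t)sin(4t) - C_2e^(4t)cos(4t)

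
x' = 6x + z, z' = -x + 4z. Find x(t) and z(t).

x(t) = c_1e^(5t) + c_2te^(5t) - c_2e^(5t), z(t) = -c_1e^(5t) - c_2te^(5t) + 2c_2e^(5t)

Coefficient matrix A = [[6, 1], [-1, 4]].
Characteristic polynomial det(A - λI) = λ^2 - 10λ + 25 = 0.
Single eigenvalue λ = 5 with algebraic multiplicity 2.
Eigenvector v = (1,-1); generalized eigenvector w with (A-λI)w=v is (-1,2).
General solution: e^(5t)[c_1·v + c_2·(t·v + w)].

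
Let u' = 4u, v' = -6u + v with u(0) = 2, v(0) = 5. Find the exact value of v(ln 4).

-988

A = [[4,0],[-6,1]]; eigenvalues λ = 4, 1.
Eigenvectors: (1,-2) for λ=4, (0,1) for λ=1.
From the initial condition, c_1 = 2, c_2 = 9.
v(ln 4) = (2)(4^4)(-2) + (9)(4^1)(1) = -988.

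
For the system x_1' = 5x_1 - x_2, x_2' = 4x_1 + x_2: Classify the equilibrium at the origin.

A = [[5,-1],[4,1]]; det(A-λI) = λ^2 - 6λ + 9.
repeated λ = 3 with a single eigenvector.

unstable improper node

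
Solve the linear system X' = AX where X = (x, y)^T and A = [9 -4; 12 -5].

Coefficient matrix A = [[9, -4], [12, -5]].
Characteristic polynomial det(A - λI) = λ^2 - 4λ + 3 = 0.
Eigenvalues λ = 3, 1.
For λ=3: (A-λI) row 1 is [6, -4], so an eigenvector is (-2, -3).
For λ=1: (A-λI) row 1 is [8, -4], so an eigenvector is (1, 2).
General solution: C_1e^(3t)(-2,-3) + C_2e^(t)(1,2).

x(t) = -2C_1e^(3t) + C_2e^(t), y(t) = -3C_1e^(3t) + 2C_2e^(t)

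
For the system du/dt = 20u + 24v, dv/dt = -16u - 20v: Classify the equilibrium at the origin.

A = [[20,24],[-16,-20]]; det(A-λI) = λ^2 - 16.
λ = -4, 4: opposite signs.

saddle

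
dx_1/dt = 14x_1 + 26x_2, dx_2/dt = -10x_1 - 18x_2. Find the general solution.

x_1(t) = -3K_1e^(-2t)sin(2t) - 2K_1e^(-2t)cos(2t) - 2K_2e^(-2t)sin(2t) + 3K_2e^(-2t)cos(2t), x_2(t) = 2K_1e^(-2t)sin(2t) + K_1e^(-2t)cos(2t) + K_2e^(-2t)sin(2t) - 2K_2e^(-2t)cos(2t)

Coefficient matrix A = [[14, 26], [-10, -18]].
Characteristic polynomial det(A - λI) = λ^2 + 4λ + 8 = 0.
Eigenvalues λ = -2 ± 2i (complex conjugate pair).
For λ=-2+2i: an eigenvector is (-2,1) - i(-3,2) = (-2 + 3i, 1 - 2i).
A real fundamental pair from Re and Im of e^((-2+2i)t)v: X_1 = e^(-2t)(cos(2t)·(-2,1) + sin(2t)·(-3,2)), X_2 = e^(-2t)(sin(2t)·(-2,1) - cos(2t)·(-3,2)).
General solution: K_1X_1 + K_2X_2.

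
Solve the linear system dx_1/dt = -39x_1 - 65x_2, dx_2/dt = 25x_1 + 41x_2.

Coefficient matrix A = [[-39, -65], [25, 41]].
Characteristic polynomial det(A - λI) = λ^2 - 2λ + 26 = 0.
Eigenvalues λ = 1 ± 5i (complex conjugate pair).
For λ=1+5i: an eigenvector is (3,-2) - i(2,-1) = (3 - 2i, -2 + i).
A real fundamental pair from Re and Im of e^((1+5i)t)v: X_1 = e^(t)(cos(5t)·(3,-2) + sin(5t)·(2,-1)), X_2 = e^(t)(sin(5t)·(3,-2) - cos(5t)·(2,-1)).
General solution: C_1X_1 + C_2X_2.

x_1(t) = 2C_1e^(t)sin(5t) + 3C_1e^(t)cos(5t) + 3C_2e^(t)sin(5t) - 2C_2e^(t)cos(5t), x_2(t) = -C_1e^(t)sin(5t) - 2C_1e^(t)cos(5t) - 2C_2e^(t)sin(5t) + C_2e^(t)cos(5t)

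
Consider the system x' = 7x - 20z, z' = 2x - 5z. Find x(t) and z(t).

x(t) = C_1e^(t)sin(2t) - 3C_1e^(t)cos(2t) - 3C_2e^(t)sin(2t) - C_2e^(t)cos(2t), z(t) = -C_1e^(t)cos(2t) - C_2e^(t)sin(2t)

Coefficient matrix A = [[7, -20], [2, -5]].
Characteristic polynomial det(A - λI) = λ^2 - 2λ + 5 = 0.
Eigenvalues λ = 1 ± 2i (complex conjugate pair).
For λ=1+2i: an eigenvector is (-3,-1) - i(1,0) = (-3 - i, -1).
A real fundamental pair from Re and Im of e^((1+2i)t)v: X_1 = e^(t)(cos(2t)·(-3,-1) + sin(2t)·(1,0)), X_2 = e^(t)(sin(2t)·(-3,-1) - cos(2t)·(1,0)).
General solution: C_1X_1 + C_2X_2.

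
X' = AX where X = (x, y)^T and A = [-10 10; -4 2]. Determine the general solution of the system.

Coefficient matrix A = [[-10, 10], [-4, 2]].
Characteristic polynomial det(A - λI) = λ^2 + 8λ + 20 = 0.
Eigenvalues λ = -4 ± 2i (complex conjugate pair).
For λ=-4+2i: an eigenvector is (-2,-1) - i(1,1) = (-2 - i, -1 - i).
A real fundamental pair from Re and Im of e^((-4+2i)t)v: X_1 = e^(-4t)(cos(2t)·(-2,-1) + sin(2t)·(1,1)), X_2 = e^(-4t)(sin(2t)·(-2,-1) - cos(2t)·(1,1)).
General solution: c_1X_1 + c_2X_2.

x(t) = c_1e^(-4t)sin(2t) - 2c_1e^(-4t)cos(2t) - 2c_2e^(-4t)sin(2t) - c_2e^(-4t)cos(2t), y(t) = c_1e^(-4t)sin(2t) - c_1e^(-4t)cos(2t) - c_2e^(-4t)sin(2t) - c_2e^(-4t)cos(2t)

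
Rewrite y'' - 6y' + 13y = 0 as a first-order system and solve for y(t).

y(t) = c_1e^(3t)cos(2t) + c_2e^(3t)sin(2t)

Let x_1 = y, x_2 = y'. Then x_1' = x_2 and x_2' = -13x_1 + 6x_2.
A = [[0,1],[-13,6]]; det(A-λI) = λ^2 - 6λ + 13.
Eigenvalues λ = 3 ± 2i.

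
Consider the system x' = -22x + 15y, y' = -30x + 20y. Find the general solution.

Coefficient matrix A = [[-22, 15], [-30, 20]].
Characteristic polynomial det(A - λI) = λ^2 + 2λ + 10 = 0.
Eigenvalues λ = -1 ± 3i (complex conjugate pair).
For λ=-1+3i: an eigenvector is (-1,-1) - i(2,3) = (-1 - 2i, -1 - 3i).
A real fundamental pair from Re and Im of e^((-1+3i)t)v: X_1 = e^(-t)(cos(3t)·(-1,-1) + sin(3t)·(2,3)), X_2 = e^(-t)(sin(3t)·(-1,-1) - cos(3t)·(2,3)).
General solution: c_1X_1 + c_2X_2.

x(t) = 2c_1e^(-t)sin(3t) - c_1e^(-t)cos(3t) - c_2e^(-t)sin(3t) - 2c_2e^(-t)cos(3t), y(t) = 3c_1e^(-t)sin(3t) - c_1e^(-t)cos(3t) - c_2e^(-t)sin(3t) - 3c_2e^(-t)cos(3t)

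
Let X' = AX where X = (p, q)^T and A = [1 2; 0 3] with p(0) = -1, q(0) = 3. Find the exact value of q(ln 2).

24

A = [[1,2],[0,3]]; eigenvalues λ = 1, 3.
Eigenvectors: (-1,0) for λ=1, (1,1) for λ=3.
From the initial condition, c_1 = 4, c_2 = 3.
q(ln 2) = (4)(2^1)(0) + (3)(2^3)(1) = 24.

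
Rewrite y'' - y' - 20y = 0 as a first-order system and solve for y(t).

y(t) = c_1e^(-4t) + c_2e^(5t)

Let x_1 = y, x_2 = y'. Then x_1' = x_2 and x_2' = 20x_1 + x_2.
A = [[0,1],[20,1]]; det(A-λI) = λ^2 - λ - 20.
Eigenvalues λ = -4, 5 with eigenvectors (1,-4), (1,5).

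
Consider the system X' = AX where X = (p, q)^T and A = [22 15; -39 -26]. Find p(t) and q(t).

Coefficient matrix A = [[22, 15], [-39, -26]].
Characteristic polynomial det(A - λI) = λ^2 + 4λ + 13 = 0.
Eigenvalues λ = -2 ± 3i (complex conjugate pair).
For λ=-2+3i: an eigenvector is (1,-2) - i(-2,3) = (1 + 2i, -2 - 3i).
A real fundamental pair from Re and Im of e^((-2+3i)t)v: X_1 = e^(-2t)(cos(3t)·(1,-2) + sin(3t)·(-2,3)), X_2 = e^(-2t)(sin(3t)·(1,-2) - cos(3t)·(-2,3)).
General solution: C_1X_1 + C_2X_2.

p(t) = -2C_1e^(-2t)sin(3t) + C_1e^(-2t)cos(3t) + C_2e^(-2t)sin(3t) + 2C_2e^(-2t)cos(3t), q(t) = 3C_1e^(-2t)sin(3t) - 2C_1e^(-2t)cos(3t) - 2C_2e^(-2t)sin(3t) - 3C_2e^(-2t)cos(3t)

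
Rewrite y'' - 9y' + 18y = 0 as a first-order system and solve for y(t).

Let x_1 = y, x_2 = y'. Then x_1' = x_2 and x_2' = -18x_1 + 9x_2.
A = [[0,1],[-18,9]]; det(A-λI) = λ^2 - 9λ + 18.
Eigenvalues λ = 6, 3 with eigenvectors (1,6), (1,3).

y(t) = C_1e^(6t) + C_2e^(3t)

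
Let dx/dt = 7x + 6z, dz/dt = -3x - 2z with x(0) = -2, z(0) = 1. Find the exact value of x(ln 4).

-512

A = [[7,6],[-3,-2]]; eigenvalues λ = 4, 1.
Eigenvectors: (-2,1) for λ=4, (-1,1) for λ=1.
From the initial condition, c_1 = 1, c_2 = 0.
x(ln 4) = (1)(4^4)(-2) + (0)(4^1)(-1) = -512.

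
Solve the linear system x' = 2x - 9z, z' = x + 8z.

Coefficient matrix A = [[2, -9], [1, 8]].
Characteristic polynomial det(A - λI) = λ^2 - 10λ + 25 = 0.
Single eigenvalue λ = 5 with algebraic multiplicity 2.
Eigenvector v = (-3,1); generalized eigenvector w with (A-λI)w=v is (1,0).
General solution: e^(5t)[C_1·v + C_2·(t·v + w)].

x(t) = -3C_1e^(5t) - 3C_2te^(5t) + C_2e^(5t), z(t) = C_1e^(5t) + C_2te^(5t)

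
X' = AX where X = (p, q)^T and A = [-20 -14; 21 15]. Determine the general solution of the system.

Coefficient matrix A = [[-20, -14], [21, 15]].
Characteristic polynomial det(A - λI) = λ^2 + 5λ - 6 = 0.
Eigenvalues λ = -6, 1.
For λ=-6: (A-λI) row 1 is [-14, -14], so an eigenvector is (-1, 1).
For λ=1: (A-λI) row 1 is [-21, -14], so an eigenvector is (2, -3).
General solution: K_1e^(-6t)(-1,1) + K_2e^(t)(2,-3).

p(t) = -K_1e^(-6t) + 2K_2e^(t), q(t) = K_1e^(-6t) - 3K_2e^(t)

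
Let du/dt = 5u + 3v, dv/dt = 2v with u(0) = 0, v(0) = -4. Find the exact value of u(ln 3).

-936

A = [[5,3],[0,2]]; eigenvalues λ = 2, 5.
Eigenvectors: (1,-1) for λ=2, (-1,0) for λ=5.
From the initial condition, c_1 = 4, c_2 = 4.
u(ln 3) = (4)(3^2)(1) + (4)(3^5)(-1) = -936.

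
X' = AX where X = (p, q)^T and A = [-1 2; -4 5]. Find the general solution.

p(t) = -K_1e^(t) + K_2e^(3t), q(t) = -K_1e^(t) + 2K_2e^(3t)

Coefficient matrix A = [[-1, 2], [-4, 5]].
Characteristic polynomial det(A - λI) = λ^2 - 4λ + 3 = 0.
Eigenvalues λ = 1, 3.
For λ=1: (A-λI) row 1 is [-2, 2], so an eigenvector is (-1, -1).
For λ=3: (A-λI) row 1 is [-4, 2], so an eigenvector is (1, 2).
General solution: K_1e^(t)(-1,-1) + K_2e^(3t)(1,2).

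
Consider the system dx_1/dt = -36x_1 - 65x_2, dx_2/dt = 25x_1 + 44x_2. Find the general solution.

x_1(t) = -3c_1e^(4t)sin(5t) + 2c_1e^(4t)cos(5t) + 2c_2e^(4t)sin(5t) + 3c_2e^(4t)cos(5t), x_2(t) = 2c_1e^(4t)sin(5t) - c_1e^(4t)cos(5t) - c_2e^(4t)sin(5t) - 2c_2e^(4t)cos(5t)

Coefficient matrix A = [[-36, -65], [25, 44]].
Characteristic polynomial det(A - λI) = λ^2 - 8λ + 41 = 0.
Eigenvalues λ = 4 ± 5i (complex conjugate pair).
For λ=4+5i: an eigenvector is (2,-1) - i(-3,2) = (2 + 3i, -1 - 2i).
A real fundamental pair from Re and Im of e^((4+5i)t)v: X_1 = e^(4t)(cos(5t)·(2,-1) + sin(5t)·(-3,2)), X_2 = e^(4t)(sin(5t)·(2,-1) - cos(5t)·(-3,2)).
General solution: c_1X_1 + c_2X_2.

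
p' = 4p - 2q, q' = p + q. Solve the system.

Coefficient matrix A = [[4, -2], [1, 1]].
Characteristic polynomial det(A - λI) = λ^2 - 5λ + 6 = 0.
Eigenvalues λ = 3, 2.
For λ=3: (A-λI) row 1 is [1, -2], so an eigenvector is (-2, -1).
For λ=2: (A-λI) row 1 is [2, -2], so an eigenvector is (1, 1).
General solution: K_1e^(3t)(-2,-1) + K_2e^(2t)(1,1).

p(t) = -2K_1e^(3t) + K_2e^(2t), q(t) = -K_1e^(3t) + K_2e^(2t)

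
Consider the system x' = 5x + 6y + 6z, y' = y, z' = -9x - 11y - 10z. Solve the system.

Coefficient matrix A = [[5, 6, 6], [0, 1, 0], [-9, -11, -10]].
det(A - λI) = 0 gives eigenvalues λ = -4, 1, -1.
For λ=-4: eigenvector (-2,0,3).
For λ=1: eigenvector (0,1,-1).
For λ=-1: eigenvector (-1,0,1).
General solution: C_1e^(-4t)(-2,0,3) + C_2e^(t)(0,1,-1) + C_3e^(-t)(-1,0,1).

x(t) = -2C_1e^(-4t) - C_3e^(-t), y(t) = C_2e^(t), z(t) = 3C_1e^(-4t) - C_2e^(t) + C_3e^(-t)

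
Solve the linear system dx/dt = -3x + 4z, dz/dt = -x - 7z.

Coefficient matrix A = [[-3, 4], [-1, -7]].
Characteristic polynomial det(A - λI) = λ^2 + 10λ + 25 = 0.
Single eigenvalue λ = -5 with algebraic multiplicity 2.
Eigenvector v = (-2,1); generalized eigenvector w with (A-λI)w=v is (1,-1).
General solution: e^(-5t)[c_1·v + c_2·(t·v + w)].

x(t) = -2c_1e^(-5t) - 2c_2te^(-5t) + c_2e^(-5t), z(t) = c_1e^(-5t) + c_2te^(-5t) - c_2e^(-5t)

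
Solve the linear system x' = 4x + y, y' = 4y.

x(t) = -c_1e^(4t) - c_2te^(4t) - 2c_2e^(4t), y(t) = -c_2e^(4t)

Coefficient matrix A = [[4, 1], [0, 4]].
Characteristic polynomial det(A - λI) = λ^2 - 8λ + 16 = 0.
Single eigenvalue λ = 4 with algebraic multiplicity 2.
Eigenvector v = (-1,0); generalized eigenvector w with (A-λI)w=v is (-2,-1).
General solution: e^(4t)[c_1·v + c_2·(t·v + w)].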